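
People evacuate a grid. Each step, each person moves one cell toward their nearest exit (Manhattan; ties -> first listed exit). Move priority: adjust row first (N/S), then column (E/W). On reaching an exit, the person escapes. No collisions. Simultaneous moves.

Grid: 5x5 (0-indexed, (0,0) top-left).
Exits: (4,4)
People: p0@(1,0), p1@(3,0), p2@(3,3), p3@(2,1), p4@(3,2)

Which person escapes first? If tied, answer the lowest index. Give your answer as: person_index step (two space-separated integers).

Answer: 2 2

Derivation:
Step 1: p0:(1,0)->(2,0) | p1:(3,0)->(4,0) | p2:(3,3)->(4,3) | p3:(2,1)->(3,1) | p4:(3,2)->(4,2)
Step 2: p0:(2,0)->(3,0) | p1:(4,0)->(4,1) | p2:(4,3)->(4,4)->EXIT | p3:(3,1)->(4,1) | p4:(4,2)->(4,3)
Step 3: p0:(3,0)->(4,0) | p1:(4,1)->(4,2) | p2:escaped | p3:(4,1)->(4,2) | p4:(4,3)->(4,4)->EXIT
Step 4: p0:(4,0)->(4,1) | p1:(4,2)->(4,3) | p2:escaped | p3:(4,2)->(4,3) | p4:escaped
Step 5: p0:(4,1)->(4,2) | p1:(4,3)->(4,4)->EXIT | p2:escaped | p3:(4,3)->(4,4)->EXIT | p4:escaped
Step 6: p0:(4,2)->(4,3) | p1:escaped | p2:escaped | p3:escaped | p4:escaped
Step 7: p0:(4,3)->(4,4)->EXIT | p1:escaped | p2:escaped | p3:escaped | p4:escaped
Exit steps: [7, 5, 2, 5, 3]
First to escape: p2 at step 2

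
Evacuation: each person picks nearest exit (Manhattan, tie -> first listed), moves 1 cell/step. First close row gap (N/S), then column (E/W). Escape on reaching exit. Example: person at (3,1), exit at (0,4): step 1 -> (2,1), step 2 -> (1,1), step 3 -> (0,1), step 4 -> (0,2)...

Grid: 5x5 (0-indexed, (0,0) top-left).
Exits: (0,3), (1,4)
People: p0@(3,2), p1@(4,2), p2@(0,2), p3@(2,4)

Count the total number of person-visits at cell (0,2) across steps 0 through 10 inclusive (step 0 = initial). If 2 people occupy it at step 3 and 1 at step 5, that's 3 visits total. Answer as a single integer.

Step 0: p0@(3,2) p1@(4,2) p2@(0,2) p3@(2,4) -> at (0,2): 1 [p2], cum=1
Step 1: p0@(2,2) p1@(3,2) p2@ESC p3@ESC -> at (0,2): 0 [-], cum=1
Step 2: p0@(1,2) p1@(2,2) p2@ESC p3@ESC -> at (0,2): 0 [-], cum=1
Step 3: p0@(0,2) p1@(1,2) p2@ESC p3@ESC -> at (0,2): 1 [p0], cum=2
Step 4: p0@ESC p1@(0,2) p2@ESC p3@ESC -> at (0,2): 1 [p1], cum=3
Step 5: p0@ESC p1@ESC p2@ESC p3@ESC -> at (0,2): 0 [-], cum=3
Total visits = 3

Answer: 3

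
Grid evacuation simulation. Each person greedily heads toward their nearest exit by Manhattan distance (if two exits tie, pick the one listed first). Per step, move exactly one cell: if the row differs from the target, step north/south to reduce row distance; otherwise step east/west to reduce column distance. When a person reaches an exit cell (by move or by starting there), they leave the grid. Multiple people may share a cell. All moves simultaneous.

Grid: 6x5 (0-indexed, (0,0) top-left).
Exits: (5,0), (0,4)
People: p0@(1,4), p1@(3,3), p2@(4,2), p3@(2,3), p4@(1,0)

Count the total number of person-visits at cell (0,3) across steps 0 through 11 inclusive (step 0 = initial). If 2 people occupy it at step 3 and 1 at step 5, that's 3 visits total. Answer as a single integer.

Step 0: p0@(1,4) p1@(3,3) p2@(4,2) p3@(2,3) p4@(1,0) -> at (0,3): 0 [-], cum=0
Step 1: p0@ESC p1@(2,3) p2@(5,2) p3@(1,3) p4@(2,0) -> at (0,3): 0 [-], cum=0
Step 2: p0@ESC p1@(1,3) p2@(5,1) p3@(0,3) p4@(3,0) -> at (0,3): 1 [p3], cum=1
Step 3: p0@ESC p1@(0,3) p2@ESC p3@ESC p4@(4,0) -> at (0,3): 1 [p1], cum=2
Step 4: p0@ESC p1@ESC p2@ESC p3@ESC p4@ESC -> at (0,3): 0 [-], cum=2
Total visits = 2

Answer: 2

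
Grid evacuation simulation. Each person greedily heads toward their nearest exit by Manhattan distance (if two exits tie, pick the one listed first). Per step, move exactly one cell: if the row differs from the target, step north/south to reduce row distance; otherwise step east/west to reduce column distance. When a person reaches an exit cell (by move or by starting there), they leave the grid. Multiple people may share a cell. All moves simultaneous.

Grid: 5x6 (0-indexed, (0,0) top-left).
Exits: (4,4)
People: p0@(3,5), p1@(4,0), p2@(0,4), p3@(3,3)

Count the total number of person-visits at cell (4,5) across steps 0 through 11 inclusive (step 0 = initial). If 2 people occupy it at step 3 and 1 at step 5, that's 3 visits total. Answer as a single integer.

Answer: 1

Derivation:
Step 0: p0@(3,5) p1@(4,0) p2@(0,4) p3@(3,3) -> at (4,5): 0 [-], cum=0
Step 1: p0@(4,5) p1@(4,1) p2@(1,4) p3@(4,3) -> at (4,5): 1 [p0], cum=1
Step 2: p0@ESC p1@(4,2) p2@(2,4) p3@ESC -> at (4,5): 0 [-], cum=1
Step 3: p0@ESC p1@(4,3) p2@(3,4) p3@ESC -> at (4,5): 0 [-], cum=1
Step 4: p0@ESC p1@ESC p2@ESC p3@ESC -> at (4,5): 0 [-], cum=1
Total visits = 1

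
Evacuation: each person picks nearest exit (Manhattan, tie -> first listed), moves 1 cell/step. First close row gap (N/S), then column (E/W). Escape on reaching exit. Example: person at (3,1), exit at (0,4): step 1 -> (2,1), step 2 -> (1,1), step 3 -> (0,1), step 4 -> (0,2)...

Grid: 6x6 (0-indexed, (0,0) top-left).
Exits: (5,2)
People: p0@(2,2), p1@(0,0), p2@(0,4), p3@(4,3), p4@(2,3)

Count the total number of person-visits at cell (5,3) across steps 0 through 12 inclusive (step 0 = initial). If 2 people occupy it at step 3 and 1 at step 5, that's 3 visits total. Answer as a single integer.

Step 0: p0@(2,2) p1@(0,0) p2@(0,4) p3@(4,3) p4@(2,3) -> at (5,3): 0 [-], cum=0
Step 1: p0@(3,2) p1@(1,0) p2@(1,4) p3@(5,3) p4@(3,3) -> at (5,3): 1 [p3], cum=1
Step 2: p0@(4,2) p1@(2,0) p2@(2,4) p3@ESC p4@(4,3) -> at (5,3): 0 [-], cum=1
Step 3: p0@ESC p1@(3,0) p2@(3,4) p3@ESC p4@(5,3) -> at (5,3): 1 [p4], cum=2
Step 4: p0@ESC p1@(4,0) p2@(4,4) p3@ESC p4@ESC -> at (5,3): 0 [-], cum=2
Step 5: p0@ESC p1@(5,0) p2@(5,4) p3@ESC p4@ESC -> at (5,3): 0 [-], cum=2
Step 6: p0@ESC p1@(5,1) p2@(5,3) p3@ESC p4@ESC -> at (5,3): 1 [p2], cum=3
Step 7: p0@ESC p1@ESC p2@ESC p3@ESC p4@ESC -> at (5,3): 0 [-], cum=3
Total visits = 3

Answer: 3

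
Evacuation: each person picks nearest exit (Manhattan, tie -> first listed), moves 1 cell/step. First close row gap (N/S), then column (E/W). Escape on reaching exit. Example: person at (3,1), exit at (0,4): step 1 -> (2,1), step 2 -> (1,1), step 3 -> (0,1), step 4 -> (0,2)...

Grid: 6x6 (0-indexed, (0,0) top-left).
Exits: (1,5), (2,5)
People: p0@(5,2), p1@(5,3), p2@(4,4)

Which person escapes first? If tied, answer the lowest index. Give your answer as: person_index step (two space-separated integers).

Answer: 2 3

Derivation:
Step 1: p0:(5,2)->(4,2) | p1:(5,3)->(4,3) | p2:(4,4)->(3,4)
Step 2: p0:(4,2)->(3,2) | p1:(4,3)->(3,3) | p2:(3,4)->(2,4)
Step 3: p0:(3,2)->(2,2) | p1:(3,3)->(2,3) | p2:(2,4)->(2,5)->EXIT
Step 4: p0:(2,2)->(2,3) | p1:(2,3)->(2,4) | p2:escaped
Step 5: p0:(2,3)->(2,4) | p1:(2,4)->(2,5)->EXIT | p2:escaped
Step 6: p0:(2,4)->(2,5)->EXIT | p1:escaped | p2:escaped
Exit steps: [6, 5, 3]
First to escape: p2 at step 3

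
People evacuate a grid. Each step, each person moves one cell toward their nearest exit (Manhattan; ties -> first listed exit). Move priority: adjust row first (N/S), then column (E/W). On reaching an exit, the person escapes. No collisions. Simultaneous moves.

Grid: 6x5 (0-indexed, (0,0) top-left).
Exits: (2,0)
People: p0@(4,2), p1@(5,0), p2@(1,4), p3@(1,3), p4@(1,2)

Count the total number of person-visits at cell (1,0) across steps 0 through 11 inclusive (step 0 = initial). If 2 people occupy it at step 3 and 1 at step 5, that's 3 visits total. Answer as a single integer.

Step 0: p0@(4,2) p1@(5,0) p2@(1,4) p3@(1,3) p4@(1,2) -> at (1,0): 0 [-], cum=0
Step 1: p0@(3,2) p1@(4,0) p2@(2,4) p3@(2,3) p4@(2,2) -> at (1,0): 0 [-], cum=0
Step 2: p0@(2,2) p1@(3,0) p2@(2,3) p3@(2,2) p4@(2,1) -> at (1,0): 0 [-], cum=0
Step 3: p0@(2,1) p1@ESC p2@(2,2) p3@(2,1) p4@ESC -> at (1,0): 0 [-], cum=0
Step 4: p0@ESC p1@ESC p2@(2,1) p3@ESC p4@ESC -> at (1,0): 0 [-], cum=0
Step 5: p0@ESC p1@ESC p2@ESC p3@ESC p4@ESC -> at (1,0): 0 [-], cum=0
Total visits = 0

Answer: 0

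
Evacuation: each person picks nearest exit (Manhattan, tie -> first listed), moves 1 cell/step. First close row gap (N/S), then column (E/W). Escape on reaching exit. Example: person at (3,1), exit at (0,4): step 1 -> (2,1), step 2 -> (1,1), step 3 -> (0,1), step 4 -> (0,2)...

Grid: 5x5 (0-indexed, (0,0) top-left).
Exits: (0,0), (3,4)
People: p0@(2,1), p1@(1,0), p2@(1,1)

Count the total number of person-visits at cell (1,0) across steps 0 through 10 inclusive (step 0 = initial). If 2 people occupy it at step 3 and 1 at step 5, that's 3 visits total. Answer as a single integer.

Step 0: p0@(2,1) p1@(1,0) p2@(1,1) -> at (1,0): 1 [p1], cum=1
Step 1: p0@(1,1) p1@ESC p2@(0,1) -> at (1,0): 0 [-], cum=1
Step 2: p0@(0,1) p1@ESC p2@ESC -> at (1,0): 0 [-], cum=1
Step 3: p0@ESC p1@ESC p2@ESC -> at (1,0): 0 [-], cum=1
Total visits = 1

Answer: 1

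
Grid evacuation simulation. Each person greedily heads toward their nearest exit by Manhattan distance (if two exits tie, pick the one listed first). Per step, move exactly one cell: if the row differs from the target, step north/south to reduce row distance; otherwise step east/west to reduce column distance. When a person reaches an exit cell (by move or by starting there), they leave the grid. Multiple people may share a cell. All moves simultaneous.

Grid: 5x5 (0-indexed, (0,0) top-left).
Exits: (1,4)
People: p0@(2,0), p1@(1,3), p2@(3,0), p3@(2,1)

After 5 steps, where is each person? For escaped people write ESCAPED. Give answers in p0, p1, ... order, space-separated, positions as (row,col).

Step 1: p0:(2,0)->(1,0) | p1:(1,3)->(1,4)->EXIT | p2:(3,0)->(2,0) | p3:(2,1)->(1,1)
Step 2: p0:(1,0)->(1,1) | p1:escaped | p2:(2,0)->(1,0) | p3:(1,1)->(1,2)
Step 3: p0:(1,1)->(1,2) | p1:escaped | p2:(1,0)->(1,1) | p3:(1,2)->(1,3)
Step 4: p0:(1,2)->(1,3) | p1:escaped | p2:(1,1)->(1,2) | p3:(1,3)->(1,4)->EXIT
Step 5: p0:(1,3)->(1,4)->EXIT | p1:escaped | p2:(1,2)->(1,3) | p3:escaped

ESCAPED ESCAPED (1,3) ESCAPED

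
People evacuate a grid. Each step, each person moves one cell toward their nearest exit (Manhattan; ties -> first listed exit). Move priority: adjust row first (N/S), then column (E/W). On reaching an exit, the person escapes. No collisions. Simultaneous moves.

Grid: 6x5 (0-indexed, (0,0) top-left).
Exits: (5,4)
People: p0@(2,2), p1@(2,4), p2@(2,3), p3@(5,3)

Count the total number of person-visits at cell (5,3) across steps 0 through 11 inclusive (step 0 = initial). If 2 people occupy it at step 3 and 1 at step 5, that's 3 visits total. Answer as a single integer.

Step 0: p0@(2,2) p1@(2,4) p2@(2,3) p3@(5,3) -> at (5,3): 1 [p3], cum=1
Step 1: p0@(3,2) p1@(3,4) p2@(3,3) p3@ESC -> at (5,3): 0 [-], cum=1
Step 2: p0@(4,2) p1@(4,4) p2@(4,3) p3@ESC -> at (5,3): 0 [-], cum=1
Step 3: p0@(5,2) p1@ESC p2@(5,3) p3@ESC -> at (5,3): 1 [p2], cum=2
Step 4: p0@(5,3) p1@ESC p2@ESC p3@ESC -> at (5,3): 1 [p0], cum=3
Step 5: p0@ESC p1@ESC p2@ESC p3@ESC -> at (5,3): 0 [-], cum=3
Total visits = 3

Answer: 3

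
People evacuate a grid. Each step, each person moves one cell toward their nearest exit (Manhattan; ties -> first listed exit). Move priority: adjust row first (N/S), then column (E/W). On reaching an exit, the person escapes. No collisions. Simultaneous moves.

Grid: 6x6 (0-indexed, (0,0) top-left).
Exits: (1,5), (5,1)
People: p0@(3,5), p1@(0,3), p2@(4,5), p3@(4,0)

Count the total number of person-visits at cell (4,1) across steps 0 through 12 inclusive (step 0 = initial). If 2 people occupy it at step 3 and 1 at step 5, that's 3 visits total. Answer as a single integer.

Answer: 0

Derivation:
Step 0: p0@(3,5) p1@(0,3) p2@(4,5) p3@(4,0) -> at (4,1): 0 [-], cum=0
Step 1: p0@(2,5) p1@(1,3) p2@(3,5) p3@(5,0) -> at (4,1): 0 [-], cum=0
Step 2: p0@ESC p1@(1,4) p2@(2,5) p3@ESC -> at (4,1): 0 [-], cum=0
Step 3: p0@ESC p1@ESC p2@ESC p3@ESC -> at (4,1): 0 [-], cum=0
Total visits = 0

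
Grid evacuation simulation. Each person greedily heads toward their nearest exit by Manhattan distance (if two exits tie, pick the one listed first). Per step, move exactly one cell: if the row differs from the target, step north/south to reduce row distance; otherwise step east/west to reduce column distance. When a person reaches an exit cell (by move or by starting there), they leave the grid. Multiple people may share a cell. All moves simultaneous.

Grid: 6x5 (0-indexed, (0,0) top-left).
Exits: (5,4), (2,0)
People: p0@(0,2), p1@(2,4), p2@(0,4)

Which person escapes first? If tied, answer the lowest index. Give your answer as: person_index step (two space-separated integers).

Answer: 1 3

Derivation:
Step 1: p0:(0,2)->(1,2) | p1:(2,4)->(3,4) | p2:(0,4)->(1,4)
Step 2: p0:(1,2)->(2,2) | p1:(3,4)->(4,4) | p2:(1,4)->(2,4)
Step 3: p0:(2,2)->(2,1) | p1:(4,4)->(5,4)->EXIT | p2:(2,4)->(3,4)
Step 4: p0:(2,1)->(2,0)->EXIT | p1:escaped | p2:(3,4)->(4,4)
Step 5: p0:escaped | p1:escaped | p2:(4,4)->(5,4)->EXIT
Exit steps: [4, 3, 5]
First to escape: p1 at step 3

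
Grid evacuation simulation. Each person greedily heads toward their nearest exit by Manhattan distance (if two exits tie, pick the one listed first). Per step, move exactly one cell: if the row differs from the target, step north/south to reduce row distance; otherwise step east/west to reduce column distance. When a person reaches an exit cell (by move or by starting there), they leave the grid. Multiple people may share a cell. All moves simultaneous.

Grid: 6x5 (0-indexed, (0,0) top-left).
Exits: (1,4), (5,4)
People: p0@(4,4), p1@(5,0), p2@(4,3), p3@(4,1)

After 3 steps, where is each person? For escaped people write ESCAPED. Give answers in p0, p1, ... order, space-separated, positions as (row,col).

Step 1: p0:(4,4)->(5,4)->EXIT | p1:(5,0)->(5,1) | p2:(4,3)->(5,3) | p3:(4,1)->(5,1)
Step 2: p0:escaped | p1:(5,1)->(5,2) | p2:(5,3)->(5,4)->EXIT | p3:(5,1)->(5,2)
Step 3: p0:escaped | p1:(5,2)->(5,3) | p2:escaped | p3:(5,2)->(5,3)

ESCAPED (5,3) ESCAPED (5,3)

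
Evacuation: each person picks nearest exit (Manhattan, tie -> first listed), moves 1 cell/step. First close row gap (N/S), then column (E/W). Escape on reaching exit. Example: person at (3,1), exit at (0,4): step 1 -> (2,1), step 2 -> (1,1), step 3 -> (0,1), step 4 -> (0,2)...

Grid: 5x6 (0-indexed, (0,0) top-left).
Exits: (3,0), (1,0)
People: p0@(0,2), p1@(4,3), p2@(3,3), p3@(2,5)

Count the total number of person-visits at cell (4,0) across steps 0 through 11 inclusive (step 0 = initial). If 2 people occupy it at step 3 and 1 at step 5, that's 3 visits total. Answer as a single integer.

Answer: 0

Derivation:
Step 0: p0@(0,2) p1@(4,3) p2@(3,3) p3@(2,5) -> at (4,0): 0 [-], cum=0
Step 1: p0@(1,2) p1@(3,3) p2@(3,2) p3@(3,5) -> at (4,0): 0 [-], cum=0
Step 2: p0@(1,1) p1@(3,2) p2@(3,1) p3@(3,4) -> at (4,0): 0 [-], cum=0
Step 3: p0@ESC p1@(3,1) p2@ESC p3@(3,3) -> at (4,0): 0 [-], cum=0
Step 4: p0@ESC p1@ESC p2@ESC p3@(3,2) -> at (4,0): 0 [-], cum=0
Step 5: p0@ESC p1@ESC p2@ESC p3@(3,1) -> at (4,0): 0 [-], cum=0
Step 6: p0@ESC p1@ESC p2@ESC p3@ESC -> at (4,0): 0 [-], cum=0
Total visits = 0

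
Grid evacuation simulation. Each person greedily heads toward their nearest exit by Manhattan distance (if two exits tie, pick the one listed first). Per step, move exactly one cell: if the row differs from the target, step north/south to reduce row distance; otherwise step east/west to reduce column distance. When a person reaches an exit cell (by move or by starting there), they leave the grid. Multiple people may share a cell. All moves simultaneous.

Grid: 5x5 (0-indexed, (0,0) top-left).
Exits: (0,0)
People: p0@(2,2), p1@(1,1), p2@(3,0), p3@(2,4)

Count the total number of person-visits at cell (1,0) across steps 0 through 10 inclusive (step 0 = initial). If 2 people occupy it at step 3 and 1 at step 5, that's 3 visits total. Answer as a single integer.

Answer: 1

Derivation:
Step 0: p0@(2,2) p1@(1,1) p2@(3,0) p3@(2,4) -> at (1,0): 0 [-], cum=0
Step 1: p0@(1,2) p1@(0,1) p2@(2,0) p3@(1,4) -> at (1,0): 0 [-], cum=0
Step 2: p0@(0,2) p1@ESC p2@(1,0) p3@(0,4) -> at (1,0): 1 [p2], cum=1
Step 3: p0@(0,1) p1@ESC p2@ESC p3@(0,3) -> at (1,0): 0 [-], cum=1
Step 4: p0@ESC p1@ESC p2@ESC p3@(0,2) -> at (1,0): 0 [-], cum=1
Step 5: p0@ESC p1@ESC p2@ESC p3@(0,1) -> at (1,0): 0 [-], cum=1
Step 6: p0@ESC p1@ESC p2@ESC p3@ESC -> at (1,0): 0 [-], cum=1
Total visits = 1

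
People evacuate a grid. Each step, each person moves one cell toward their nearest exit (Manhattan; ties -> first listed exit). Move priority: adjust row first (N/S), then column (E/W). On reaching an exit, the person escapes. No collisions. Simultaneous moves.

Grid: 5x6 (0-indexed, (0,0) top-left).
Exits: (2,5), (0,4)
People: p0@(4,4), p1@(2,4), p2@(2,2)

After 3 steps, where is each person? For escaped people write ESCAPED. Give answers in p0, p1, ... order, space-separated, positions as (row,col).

Step 1: p0:(4,4)->(3,4) | p1:(2,4)->(2,5)->EXIT | p2:(2,2)->(2,3)
Step 2: p0:(3,4)->(2,4) | p1:escaped | p2:(2,3)->(2,4)
Step 3: p0:(2,4)->(2,5)->EXIT | p1:escaped | p2:(2,4)->(2,5)->EXIT

ESCAPED ESCAPED ESCAPED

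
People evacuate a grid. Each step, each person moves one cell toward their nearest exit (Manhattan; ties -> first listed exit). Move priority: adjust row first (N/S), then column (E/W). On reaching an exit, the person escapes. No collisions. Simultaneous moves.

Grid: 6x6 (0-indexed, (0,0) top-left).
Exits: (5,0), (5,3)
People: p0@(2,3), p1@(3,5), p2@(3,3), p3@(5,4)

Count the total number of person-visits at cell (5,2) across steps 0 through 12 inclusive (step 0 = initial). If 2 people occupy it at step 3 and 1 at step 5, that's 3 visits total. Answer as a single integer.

Step 0: p0@(2,3) p1@(3,5) p2@(3,3) p3@(5,4) -> at (5,2): 0 [-], cum=0
Step 1: p0@(3,3) p1@(4,5) p2@(4,3) p3@ESC -> at (5,2): 0 [-], cum=0
Step 2: p0@(4,3) p1@(5,5) p2@ESC p3@ESC -> at (5,2): 0 [-], cum=0
Step 3: p0@ESC p1@(5,4) p2@ESC p3@ESC -> at (5,2): 0 [-], cum=0
Step 4: p0@ESC p1@ESC p2@ESC p3@ESC -> at (5,2): 0 [-], cum=0
Total visits = 0

Answer: 0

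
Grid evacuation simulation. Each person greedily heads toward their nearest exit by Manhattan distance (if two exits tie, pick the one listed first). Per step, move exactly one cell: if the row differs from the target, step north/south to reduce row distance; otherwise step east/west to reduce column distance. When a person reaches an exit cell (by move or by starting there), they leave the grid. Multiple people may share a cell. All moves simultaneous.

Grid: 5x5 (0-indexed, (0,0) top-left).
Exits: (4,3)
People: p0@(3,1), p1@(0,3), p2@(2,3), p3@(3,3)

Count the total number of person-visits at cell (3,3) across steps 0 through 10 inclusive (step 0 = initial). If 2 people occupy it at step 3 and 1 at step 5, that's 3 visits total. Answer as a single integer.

Answer: 3

Derivation:
Step 0: p0@(3,1) p1@(0,3) p2@(2,3) p3@(3,3) -> at (3,3): 1 [p3], cum=1
Step 1: p0@(4,1) p1@(1,3) p2@(3,3) p3@ESC -> at (3,3): 1 [p2], cum=2
Step 2: p0@(4,2) p1@(2,3) p2@ESC p3@ESC -> at (3,3): 0 [-], cum=2
Step 3: p0@ESC p1@(3,3) p2@ESC p3@ESC -> at (3,3): 1 [p1], cum=3
Step 4: p0@ESC p1@ESC p2@ESC p3@ESC -> at (3,3): 0 [-], cum=3
Total visits = 3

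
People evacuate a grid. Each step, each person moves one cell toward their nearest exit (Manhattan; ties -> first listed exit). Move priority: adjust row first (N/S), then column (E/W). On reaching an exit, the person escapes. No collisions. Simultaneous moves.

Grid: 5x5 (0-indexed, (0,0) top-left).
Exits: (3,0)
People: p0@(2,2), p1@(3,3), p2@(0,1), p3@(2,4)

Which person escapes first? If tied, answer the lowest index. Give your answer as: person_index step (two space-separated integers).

Step 1: p0:(2,2)->(3,2) | p1:(3,3)->(3,2) | p2:(0,1)->(1,1) | p3:(2,4)->(3,4)
Step 2: p0:(3,2)->(3,1) | p1:(3,2)->(3,1) | p2:(1,1)->(2,1) | p3:(3,4)->(3,3)
Step 3: p0:(3,1)->(3,0)->EXIT | p1:(3,1)->(3,0)->EXIT | p2:(2,1)->(3,1) | p3:(3,3)->(3,2)
Step 4: p0:escaped | p1:escaped | p2:(3,1)->(3,0)->EXIT | p3:(3,2)->(3,1)
Step 5: p0:escaped | p1:escaped | p2:escaped | p3:(3,1)->(3,0)->EXIT
Exit steps: [3, 3, 4, 5]
First to escape: p0 at step 3

Answer: 0 3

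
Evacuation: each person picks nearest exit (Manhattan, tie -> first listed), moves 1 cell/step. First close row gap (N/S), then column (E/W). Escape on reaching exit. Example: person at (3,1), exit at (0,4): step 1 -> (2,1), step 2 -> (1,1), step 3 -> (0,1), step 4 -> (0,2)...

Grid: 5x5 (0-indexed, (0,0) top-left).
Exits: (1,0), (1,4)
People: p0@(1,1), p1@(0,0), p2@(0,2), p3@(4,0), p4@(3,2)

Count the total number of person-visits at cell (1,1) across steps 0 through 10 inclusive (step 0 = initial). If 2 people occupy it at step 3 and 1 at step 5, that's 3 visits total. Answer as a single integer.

Step 0: p0@(1,1) p1@(0,0) p2@(0,2) p3@(4,0) p4@(3,2) -> at (1,1): 1 [p0], cum=1
Step 1: p0@ESC p1@ESC p2@(1,2) p3@(3,0) p4@(2,2) -> at (1,1): 0 [-], cum=1
Step 2: p0@ESC p1@ESC p2@(1,1) p3@(2,0) p4@(1,2) -> at (1,1): 1 [p2], cum=2
Step 3: p0@ESC p1@ESC p2@ESC p3@ESC p4@(1,1) -> at (1,1): 1 [p4], cum=3
Step 4: p0@ESC p1@ESC p2@ESC p3@ESC p4@ESC -> at (1,1): 0 [-], cum=3
Total visits = 3

Answer: 3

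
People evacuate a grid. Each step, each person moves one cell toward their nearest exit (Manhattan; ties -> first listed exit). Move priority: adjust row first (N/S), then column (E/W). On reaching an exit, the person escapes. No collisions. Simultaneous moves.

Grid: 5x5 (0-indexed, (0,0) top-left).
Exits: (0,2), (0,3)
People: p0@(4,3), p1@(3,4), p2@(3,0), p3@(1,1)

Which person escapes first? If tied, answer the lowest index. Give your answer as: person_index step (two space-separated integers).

Answer: 3 2

Derivation:
Step 1: p0:(4,3)->(3,3) | p1:(3,4)->(2,4) | p2:(3,0)->(2,0) | p3:(1,1)->(0,1)
Step 2: p0:(3,3)->(2,3) | p1:(2,4)->(1,4) | p2:(2,0)->(1,0) | p3:(0,1)->(0,2)->EXIT
Step 3: p0:(2,3)->(1,3) | p1:(1,4)->(0,4) | p2:(1,0)->(0,0) | p3:escaped
Step 4: p0:(1,3)->(0,3)->EXIT | p1:(0,4)->(0,3)->EXIT | p2:(0,0)->(0,1) | p3:escaped
Step 5: p0:escaped | p1:escaped | p2:(0,1)->(0,2)->EXIT | p3:escaped
Exit steps: [4, 4, 5, 2]
First to escape: p3 at step 2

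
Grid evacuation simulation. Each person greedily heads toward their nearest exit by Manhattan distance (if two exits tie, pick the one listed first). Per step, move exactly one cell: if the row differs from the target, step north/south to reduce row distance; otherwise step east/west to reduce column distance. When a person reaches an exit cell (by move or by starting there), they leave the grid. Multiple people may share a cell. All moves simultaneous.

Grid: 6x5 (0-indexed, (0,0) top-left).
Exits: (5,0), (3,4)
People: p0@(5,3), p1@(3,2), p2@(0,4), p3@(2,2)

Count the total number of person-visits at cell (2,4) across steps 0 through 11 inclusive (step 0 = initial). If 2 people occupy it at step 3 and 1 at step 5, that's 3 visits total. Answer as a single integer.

Step 0: p0@(5,3) p1@(3,2) p2@(0,4) p3@(2,2) -> at (2,4): 0 [-], cum=0
Step 1: p0@(5,2) p1@(3,3) p2@(1,4) p3@(3,2) -> at (2,4): 0 [-], cum=0
Step 2: p0@(5,1) p1@ESC p2@(2,4) p3@(3,3) -> at (2,4): 1 [p2], cum=1
Step 3: p0@ESC p1@ESC p2@ESC p3@ESC -> at (2,4): 0 [-], cum=1
Total visits = 1

Answer: 1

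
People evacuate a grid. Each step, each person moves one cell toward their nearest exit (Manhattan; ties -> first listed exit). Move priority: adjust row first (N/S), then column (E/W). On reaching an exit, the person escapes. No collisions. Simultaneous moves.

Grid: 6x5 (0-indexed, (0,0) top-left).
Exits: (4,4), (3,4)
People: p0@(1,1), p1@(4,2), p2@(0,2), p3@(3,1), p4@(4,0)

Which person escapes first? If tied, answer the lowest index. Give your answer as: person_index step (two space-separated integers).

Step 1: p0:(1,1)->(2,1) | p1:(4,2)->(4,3) | p2:(0,2)->(1,2) | p3:(3,1)->(3,2) | p4:(4,0)->(4,1)
Step 2: p0:(2,1)->(3,1) | p1:(4,3)->(4,4)->EXIT | p2:(1,2)->(2,2) | p3:(3,2)->(3,3) | p4:(4,1)->(4,2)
Step 3: p0:(3,1)->(3,2) | p1:escaped | p2:(2,2)->(3,2) | p3:(3,3)->(3,4)->EXIT | p4:(4,2)->(4,3)
Step 4: p0:(3,2)->(3,3) | p1:escaped | p2:(3,2)->(3,3) | p3:escaped | p4:(4,3)->(4,4)->EXIT
Step 5: p0:(3,3)->(3,4)->EXIT | p1:escaped | p2:(3,3)->(3,4)->EXIT | p3:escaped | p4:escaped
Exit steps: [5, 2, 5, 3, 4]
First to escape: p1 at step 2

Answer: 1 2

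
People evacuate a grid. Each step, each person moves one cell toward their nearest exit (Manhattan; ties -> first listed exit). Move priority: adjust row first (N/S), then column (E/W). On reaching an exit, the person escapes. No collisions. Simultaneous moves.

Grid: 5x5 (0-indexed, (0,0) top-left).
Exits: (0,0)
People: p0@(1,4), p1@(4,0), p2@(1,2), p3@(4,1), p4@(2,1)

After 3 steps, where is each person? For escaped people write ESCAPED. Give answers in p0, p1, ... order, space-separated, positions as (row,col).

Step 1: p0:(1,4)->(0,4) | p1:(4,0)->(3,0) | p2:(1,2)->(0,2) | p3:(4,1)->(3,1) | p4:(2,1)->(1,1)
Step 2: p0:(0,4)->(0,3) | p1:(3,0)->(2,0) | p2:(0,2)->(0,1) | p3:(3,1)->(2,1) | p4:(1,1)->(0,1)
Step 3: p0:(0,3)->(0,2) | p1:(2,0)->(1,0) | p2:(0,1)->(0,0)->EXIT | p3:(2,1)->(1,1) | p4:(0,1)->(0,0)->EXIT

(0,2) (1,0) ESCAPED (1,1) ESCAPED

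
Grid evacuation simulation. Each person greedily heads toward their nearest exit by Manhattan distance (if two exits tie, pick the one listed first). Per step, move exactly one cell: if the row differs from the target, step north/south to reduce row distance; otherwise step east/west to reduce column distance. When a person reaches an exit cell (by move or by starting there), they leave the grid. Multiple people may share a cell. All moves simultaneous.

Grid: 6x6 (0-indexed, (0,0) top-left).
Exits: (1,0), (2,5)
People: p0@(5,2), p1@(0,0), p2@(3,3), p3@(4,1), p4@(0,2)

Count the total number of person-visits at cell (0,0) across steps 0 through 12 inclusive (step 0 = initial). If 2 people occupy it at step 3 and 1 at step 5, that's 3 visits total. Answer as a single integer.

Answer: 1

Derivation:
Step 0: p0@(5,2) p1@(0,0) p2@(3,3) p3@(4,1) p4@(0,2) -> at (0,0): 1 [p1], cum=1
Step 1: p0@(4,2) p1@ESC p2@(2,3) p3@(3,1) p4@(1,2) -> at (0,0): 0 [-], cum=1
Step 2: p0@(3,2) p1@ESC p2@(2,4) p3@(2,1) p4@(1,1) -> at (0,0): 0 [-], cum=1
Step 3: p0@(2,2) p1@ESC p2@ESC p3@(1,1) p4@ESC -> at (0,0): 0 [-], cum=1
Step 4: p0@(1,2) p1@ESC p2@ESC p3@ESC p4@ESC -> at (0,0): 0 [-], cum=1
Step 5: p0@(1,1) p1@ESC p2@ESC p3@ESC p4@ESC -> at (0,0): 0 [-], cum=1
Step 6: p0@ESC p1@ESC p2@ESC p3@ESC p4@ESC -> at (0,0): 0 [-], cum=1
Total visits = 1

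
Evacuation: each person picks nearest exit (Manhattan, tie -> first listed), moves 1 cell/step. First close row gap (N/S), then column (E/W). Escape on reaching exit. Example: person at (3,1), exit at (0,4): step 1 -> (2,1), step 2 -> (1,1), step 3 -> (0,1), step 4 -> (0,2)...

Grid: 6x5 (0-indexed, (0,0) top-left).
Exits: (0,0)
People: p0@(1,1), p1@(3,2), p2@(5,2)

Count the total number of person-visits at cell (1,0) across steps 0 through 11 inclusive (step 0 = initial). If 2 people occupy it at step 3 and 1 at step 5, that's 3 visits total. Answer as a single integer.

Answer: 0

Derivation:
Step 0: p0@(1,1) p1@(3,2) p2@(5,2) -> at (1,0): 0 [-], cum=0
Step 1: p0@(0,1) p1@(2,2) p2@(4,2) -> at (1,0): 0 [-], cum=0
Step 2: p0@ESC p1@(1,2) p2@(3,2) -> at (1,0): 0 [-], cum=0
Step 3: p0@ESC p1@(0,2) p2@(2,2) -> at (1,0): 0 [-], cum=0
Step 4: p0@ESC p1@(0,1) p2@(1,2) -> at (1,0): 0 [-], cum=0
Step 5: p0@ESC p1@ESC p2@(0,2) -> at (1,0): 0 [-], cum=0
Step 6: p0@ESC p1@ESC p2@(0,1) -> at (1,0): 0 [-], cum=0
Step 7: p0@ESC p1@ESC p2@ESC -> at (1,0): 0 [-], cum=0
Total visits = 0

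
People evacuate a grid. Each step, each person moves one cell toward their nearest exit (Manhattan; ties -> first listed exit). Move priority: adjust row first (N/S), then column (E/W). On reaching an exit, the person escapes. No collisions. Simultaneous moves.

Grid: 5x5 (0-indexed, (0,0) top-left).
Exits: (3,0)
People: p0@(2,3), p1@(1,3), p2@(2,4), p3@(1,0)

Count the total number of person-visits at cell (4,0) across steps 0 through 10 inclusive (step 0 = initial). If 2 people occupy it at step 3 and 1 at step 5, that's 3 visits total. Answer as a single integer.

Answer: 0

Derivation:
Step 0: p0@(2,3) p1@(1,3) p2@(2,4) p3@(1,0) -> at (4,0): 0 [-], cum=0
Step 1: p0@(3,3) p1@(2,3) p2@(3,4) p3@(2,0) -> at (4,0): 0 [-], cum=0
Step 2: p0@(3,2) p1@(3,3) p2@(3,3) p3@ESC -> at (4,0): 0 [-], cum=0
Step 3: p0@(3,1) p1@(3,2) p2@(3,2) p3@ESC -> at (4,0): 0 [-], cum=0
Step 4: p0@ESC p1@(3,1) p2@(3,1) p3@ESC -> at (4,0): 0 [-], cum=0
Step 5: p0@ESC p1@ESC p2@ESC p3@ESC -> at (4,0): 0 [-], cum=0
Total visits = 0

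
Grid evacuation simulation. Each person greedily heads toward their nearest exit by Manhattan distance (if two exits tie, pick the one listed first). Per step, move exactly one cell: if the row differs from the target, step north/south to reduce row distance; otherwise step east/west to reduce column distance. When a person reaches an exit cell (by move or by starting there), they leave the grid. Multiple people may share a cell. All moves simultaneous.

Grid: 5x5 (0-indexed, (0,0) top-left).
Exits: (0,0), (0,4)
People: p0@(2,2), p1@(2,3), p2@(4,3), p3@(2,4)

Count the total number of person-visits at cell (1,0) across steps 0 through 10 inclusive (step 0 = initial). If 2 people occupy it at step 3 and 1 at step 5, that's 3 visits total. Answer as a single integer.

Step 0: p0@(2,2) p1@(2,3) p2@(4,3) p3@(2,4) -> at (1,0): 0 [-], cum=0
Step 1: p0@(1,2) p1@(1,3) p2@(3,3) p3@(1,4) -> at (1,0): 0 [-], cum=0
Step 2: p0@(0,2) p1@(0,3) p2@(2,3) p3@ESC -> at (1,0): 0 [-], cum=0
Step 3: p0@(0,1) p1@ESC p2@(1,3) p3@ESC -> at (1,0): 0 [-], cum=0
Step 4: p0@ESC p1@ESC p2@(0,3) p3@ESC -> at (1,0): 0 [-], cum=0
Step 5: p0@ESC p1@ESC p2@ESC p3@ESC -> at (1,0): 0 [-], cum=0
Total visits = 0

Answer: 0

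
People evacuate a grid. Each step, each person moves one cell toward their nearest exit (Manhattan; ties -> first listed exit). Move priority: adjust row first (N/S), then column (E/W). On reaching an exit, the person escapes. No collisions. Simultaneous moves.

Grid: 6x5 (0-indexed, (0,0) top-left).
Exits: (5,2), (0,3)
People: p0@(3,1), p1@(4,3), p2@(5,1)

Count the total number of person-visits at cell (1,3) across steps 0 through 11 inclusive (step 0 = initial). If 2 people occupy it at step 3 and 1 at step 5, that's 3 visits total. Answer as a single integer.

Step 0: p0@(3,1) p1@(4,3) p2@(5,1) -> at (1,3): 0 [-], cum=0
Step 1: p0@(4,1) p1@(5,3) p2@ESC -> at (1,3): 0 [-], cum=0
Step 2: p0@(5,1) p1@ESC p2@ESC -> at (1,3): 0 [-], cum=0
Step 3: p0@ESC p1@ESC p2@ESC -> at (1,3): 0 [-], cum=0
Total visits = 0

Answer: 0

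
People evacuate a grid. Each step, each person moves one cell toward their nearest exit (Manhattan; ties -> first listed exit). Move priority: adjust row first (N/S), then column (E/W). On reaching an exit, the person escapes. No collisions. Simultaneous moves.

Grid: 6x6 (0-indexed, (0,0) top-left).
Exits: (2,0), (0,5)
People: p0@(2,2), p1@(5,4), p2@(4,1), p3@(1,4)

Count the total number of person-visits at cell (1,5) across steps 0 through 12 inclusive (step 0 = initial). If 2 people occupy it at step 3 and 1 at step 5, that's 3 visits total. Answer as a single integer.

Answer: 0

Derivation:
Step 0: p0@(2,2) p1@(5,4) p2@(4,1) p3@(1,4) -> at (1,5): 0 [-], cum=0
Step 1: p0@(2,1) p1@(4,4) p2@(3,1) p3@(0,4) -> at (1,5): 0 [-], cum=0
Step 2: p0@ESC p1@(3,4) p2@(2,1) p3@ESC -> at (1,5): 0 [-], cum=0
Step 3: p0@ESC p1@(2,4) p2@ESC p3@ESC -> at (1,5): 0 [-], cum=0
Step 4: p0@ESC p1@(1,4) p2@ESC p3@ESC -> at (1,5): 0 [-], cum=0
Step 5: p0@ESC p1@(0,4) p2@ESC p3@ESC -> at (1,5): 0 [-], cum=0
Step 6: p0@ESC p1@ESC p2@ESC p3@ESC -> at (1,5): 0 [-], cum=0
Total visits = 0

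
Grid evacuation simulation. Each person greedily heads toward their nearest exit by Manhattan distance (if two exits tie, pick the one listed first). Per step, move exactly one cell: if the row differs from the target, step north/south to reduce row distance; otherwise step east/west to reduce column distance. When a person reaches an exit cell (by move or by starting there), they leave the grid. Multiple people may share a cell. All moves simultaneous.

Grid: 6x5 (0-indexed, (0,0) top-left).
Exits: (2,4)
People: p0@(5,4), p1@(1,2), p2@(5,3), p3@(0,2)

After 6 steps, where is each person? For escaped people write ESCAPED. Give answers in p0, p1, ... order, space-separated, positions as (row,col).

Step 1: p0:(5,4)->(4,4) | p1:(1,2)->(2,2) | p2:(5,3)->(4,3) | p3:(0,2)->(1,2)
Step 2: p0:(4,4)->(3,4) | p1:(2,2)->(2,3) | p2:(4,3)->(3,3) | p3:(1,2)->(2,2)
Step 3: p0:(3,4)->(2,4)->EXIT | p1:(2,3)->(2,4)->EXIT | p2:(3,3)->(2,3) | p3:(2,2)->(2,3)
Step 4: p0:escaped | p1:escaped | p2:(2,3)->(2,4)->EXIT | p3:(2,3)->(2,4)->EXIT

ESCAPED ESCAPED ESCAPED ESCAPED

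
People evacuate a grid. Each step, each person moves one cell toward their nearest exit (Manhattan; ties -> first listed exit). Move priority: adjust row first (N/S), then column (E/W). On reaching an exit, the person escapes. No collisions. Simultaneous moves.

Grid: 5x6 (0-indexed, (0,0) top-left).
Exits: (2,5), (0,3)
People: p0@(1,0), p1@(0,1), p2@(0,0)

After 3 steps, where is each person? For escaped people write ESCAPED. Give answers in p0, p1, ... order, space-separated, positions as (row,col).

Step 1: p0:(1,0)->(0,0) | p1:(0,1)->(0,2) | p2:(0,0)->(0,1)
Step 2: p0:(0,0)->(0,1) | p1:(0,2)->(0,3)->EXIT | p2:(0,1)->(0,2)
Step 3: p0:(0,1)->(0,2) | p1:escaped | p2:(0,2)->(0,3)->EXIT

(0,2) ESCAPED ESCAPED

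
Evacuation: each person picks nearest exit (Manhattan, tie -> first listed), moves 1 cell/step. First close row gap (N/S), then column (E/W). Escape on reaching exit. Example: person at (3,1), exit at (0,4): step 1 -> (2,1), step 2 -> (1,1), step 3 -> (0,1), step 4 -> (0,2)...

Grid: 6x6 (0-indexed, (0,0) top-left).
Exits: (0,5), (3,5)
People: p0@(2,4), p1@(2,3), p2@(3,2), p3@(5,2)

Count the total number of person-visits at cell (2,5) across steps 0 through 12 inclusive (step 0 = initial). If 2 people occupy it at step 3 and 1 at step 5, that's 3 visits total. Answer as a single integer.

Answer: 0

Derivation:
Step 0: p0@(2,4) p1@(2,3) p2@(3,2) p3@(5,2) -> at (2,5): 0 [-], cum=0
Step 1: p0@(3,4) p1@(3,3) p2@(3,3) p3@(4,2) -> at (2,5): 0 [-], cum=0
Step 2: p0@ESC p1@(3,4) p2@(3,4) p3@(3,2) -> at (2,5): 0 [-], cum=0
Step 3: p0@ESC p1@ESC p2@ESC p3@(3,3) -> at (2,5): 0 [-], cum=0
Step 4: p0@ESC p1@ESC p2@ESC p3@(3,4) -> at (2,5): 0 [-], cum=0
Step 5: p0@ESC p1@ESC p2@ESC p3@ESC -> at (2,5): 0 [-], cum=0
Total visits = 0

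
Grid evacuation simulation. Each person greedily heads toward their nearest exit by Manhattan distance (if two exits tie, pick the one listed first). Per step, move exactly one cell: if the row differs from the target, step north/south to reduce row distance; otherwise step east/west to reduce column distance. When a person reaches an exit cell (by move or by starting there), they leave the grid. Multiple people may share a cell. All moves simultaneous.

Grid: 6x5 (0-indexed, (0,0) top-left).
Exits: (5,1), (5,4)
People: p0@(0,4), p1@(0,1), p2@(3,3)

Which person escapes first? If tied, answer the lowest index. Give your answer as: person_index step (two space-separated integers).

Step 1: p0:(0,4)->(1,4) | p1:(0,1)->(1,1) | p2:(3,3)->(4,3)
Step 2: p0:(1,4)->(2,4) | p1:(1,1)->(2,1) | p2:(4,3)->(5,3)
Step 3: p0:(2,4)->(3,4) | p1:(2,1)->(3,1) | p2:(5,3)->(5,4)->EXIT
Step 4: p0:(3,4)->(4,4) | p1:(3,1)->(4,1) | p2:escaped
Step 5: p0:(4,4)->(5,4)->EXIT | p1:(4,1)->(5,1)->EXIT | p2:escaped
Exit steps: [5, 5, 3]
First to escape: p2 at step 3

Answer: 2 3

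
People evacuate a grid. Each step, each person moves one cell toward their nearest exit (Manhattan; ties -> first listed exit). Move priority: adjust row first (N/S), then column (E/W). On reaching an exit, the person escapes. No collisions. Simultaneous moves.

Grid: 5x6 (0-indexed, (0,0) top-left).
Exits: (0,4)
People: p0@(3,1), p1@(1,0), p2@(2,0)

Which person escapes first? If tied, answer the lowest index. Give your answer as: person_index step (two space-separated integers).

Answer: 1 5

Derivation:
Step 1: p0:(3,1)->(2,1) | p1:(1,0)->(0,0) | p2:(2,0)->(1,0)
Step 2: p0:(2,1)->(1,1) | p1:(0,0)->(0,1) | p2:(1,0)->(0,0)
Step 3: p0:(1,1)->(0,1) | p1:(0,1)->(0,2) | p2:(0,0)->(0,1)
Step 4: p0:(0,1)->(0,2) | p1:(0,2)->(0,3) | p2:(0,1)->(0,2)
Step 5: p0:(0,2)->(0,3) | p1:(0,3)->(0,4)->EXIT | p2:(0,2)->(0,3)
Step 6: p0:(0,3)->(0,4)->EXIT | p1:escaped | p2:(0,3)->(0,4)->EXIT
Exit steps: [6, 5, 6]
First to escape: p1 at step 5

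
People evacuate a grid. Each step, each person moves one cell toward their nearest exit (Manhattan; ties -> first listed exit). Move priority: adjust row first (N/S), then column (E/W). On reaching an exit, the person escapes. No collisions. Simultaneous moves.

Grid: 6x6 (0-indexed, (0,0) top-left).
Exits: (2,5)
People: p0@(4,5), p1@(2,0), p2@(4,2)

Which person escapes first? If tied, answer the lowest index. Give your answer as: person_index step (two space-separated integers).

Step 1: p0:(4,5)->(3,5) | p1:(2,0)->(2,1) | p2:(4,2)->(3,2)
Step 2: p0:(3,5)->(2,5)->EXIT | p1:(2,1)->(2,2) | p2:(3,2)->(2,2)
Step 3: p0:escaped | p1:(2,2)->(2,3) | p2:(2,2)->(2,3)
Step 4: p0:escaped | p1:(2,3)->(2,4) | p2:(2,3)->(2,4)
Step 5: p0:escaped | p1:(2,4)->(2,5)->EXIT | p2:(2,4)->(2,5)->EXIT
Exit steps: [2, 5, 5]
First to escape: p0 at step 2

Answer: 0 2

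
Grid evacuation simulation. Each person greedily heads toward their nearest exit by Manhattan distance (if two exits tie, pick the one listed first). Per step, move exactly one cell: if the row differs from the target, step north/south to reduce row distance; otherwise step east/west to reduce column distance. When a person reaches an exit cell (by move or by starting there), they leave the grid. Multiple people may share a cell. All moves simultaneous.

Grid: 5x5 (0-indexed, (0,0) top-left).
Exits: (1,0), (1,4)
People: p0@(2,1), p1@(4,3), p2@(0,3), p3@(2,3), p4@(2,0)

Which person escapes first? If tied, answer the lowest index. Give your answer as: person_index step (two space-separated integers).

Answer: 4 1

Derivation:
Step 1: p0:(2,1)->(1,1) | p1:(4,3)->(3,3) | p2:(0,3)->(1,3) | p3:(2,3)->(1,3) | p4:(2,0)->(1,0)->EXIT
Step 2: p0:(1,1)->(1,0)->EXIT | p1:(3,3)->(2,3) | p2:(1,3)->(1,4)->EXIT | p3:(1,3)->(1,4)->EXIT | p4:escaped
Step 3: p0:escaped | p1:(2,3)->(1,3) | p2:escaped | p3:escaped | p4:escaped
Step 4: p0:escaped | p1:(1,3)->(1,4)->EXIT | p2:escaped | p3:escaped | p4:escaped
Exit steps: [2, 4, 2, 2, 1]
First to escape: p4 at step 1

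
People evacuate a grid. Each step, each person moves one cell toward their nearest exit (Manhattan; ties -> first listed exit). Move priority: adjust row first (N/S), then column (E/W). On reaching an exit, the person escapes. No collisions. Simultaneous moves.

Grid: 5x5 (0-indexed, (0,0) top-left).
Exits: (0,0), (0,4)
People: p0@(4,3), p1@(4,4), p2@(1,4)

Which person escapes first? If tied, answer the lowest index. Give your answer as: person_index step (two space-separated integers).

Step 1: p0:(4,3)->(3,3) | p1:(4,4)->(3,4) | p2:(1,4)->(0,4)->EXIT
Step 2: p0:(3,3)->(2,3) | p1:(3,4)->(2,4) | p2:escaped
Step 3: p0:(2,3)->(1,3) | p1:(2,4)->(1,4) | p2:escaped
Step 4: p0:(1,3)->(0,3) | p1:(1,4)->(0,4)->EXIT | p2:escaped
Step 5: p0:(0,3)->(0,4)->EXIT | p1:escaped | p2:escaped
Exit steps: [5, 4, 1]
First to escape: p2 at step 1

Answer: 2 1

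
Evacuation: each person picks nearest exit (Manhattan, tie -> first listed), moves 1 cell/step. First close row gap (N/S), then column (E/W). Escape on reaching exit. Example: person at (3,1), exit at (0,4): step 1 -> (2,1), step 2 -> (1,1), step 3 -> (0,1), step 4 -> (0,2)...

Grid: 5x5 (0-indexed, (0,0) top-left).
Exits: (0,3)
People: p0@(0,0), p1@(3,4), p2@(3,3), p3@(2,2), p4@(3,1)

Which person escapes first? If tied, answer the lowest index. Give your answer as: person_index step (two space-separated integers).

Answer: 0 3

Derivation:
Step 1: p0:(0,0)->(0,1) | p1:(3,4)->(2,4) | p2:(3,3)->(2,3) | p3:(2,2)->(1,2) | p4:(3,1)->(2,1)
Step 2: p0:(0,1)->(0,2) | p1:(2,4)->(1,4) | p2:(2,3)->(1,3) | p3:(1,2)->(0,2) | p4:(2,1)->(1,1)
Step 3: p0:(0,2)->(0,3)->EXIT | p1:(1,4)->(0,4) | p2:(1,3)->(0,3)->EXIT | p3:(0,2)->(0,3)->EXIT | p4:(1,1)->(0,1)
Step 4: p0:escaped | p1:(0,4)->(0,3)->EXIT | p2:escaped | p3:escaped | p4:(0,1)->(0,2)
Step 5: p0:escaped | p1:escaped | p2:escaped | p3:escaped | p4:(0,2)->(0,3)->EXIT
Exit steps: [3, 4, 3, 3, 5]
First to escape: p0 at step 3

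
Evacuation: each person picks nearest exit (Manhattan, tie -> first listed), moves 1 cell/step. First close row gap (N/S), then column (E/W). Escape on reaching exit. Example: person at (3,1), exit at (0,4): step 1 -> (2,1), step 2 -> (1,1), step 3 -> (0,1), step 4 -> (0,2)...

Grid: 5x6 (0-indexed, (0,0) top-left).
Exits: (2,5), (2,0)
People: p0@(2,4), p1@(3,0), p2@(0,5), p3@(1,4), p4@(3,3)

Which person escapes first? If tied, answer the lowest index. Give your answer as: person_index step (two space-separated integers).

Answer: 0 1

Derivation:
Step 1: p0:(2,4)->(2,5)->EXIT | p1:(3,0)->(2,0)->EXIT | p2:(0,5)->(1,5) | p3:(1,4)->(2,4) | p4:(3,3)->(2,3)
Step 2: p0:escaped | p1:escaped | p2:(1,5)->(2,5)->EXIT | p3:(2,4)->(2,5)->EXIT | p4:(2,3)->(2,4)
Step 3: p0:escaped | p1:escaped | p2:escaped | p3:escaped | p4:(2,4)->(2,5)->EXIT
Exit steps: [1, 1, 2, 2, 3]
First to escape: p0 at step 1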